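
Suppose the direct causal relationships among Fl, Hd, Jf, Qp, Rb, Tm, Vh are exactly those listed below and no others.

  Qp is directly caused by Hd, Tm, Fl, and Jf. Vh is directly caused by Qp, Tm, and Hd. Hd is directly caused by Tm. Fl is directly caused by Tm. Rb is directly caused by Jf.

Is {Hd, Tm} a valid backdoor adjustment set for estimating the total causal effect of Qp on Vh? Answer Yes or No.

Backdoor paths from Qp to Vh (paths whose first edge points into Qp):
  P1: Qp <- Tm -> Hd -> Vh
  P2: Qp <- Tm -> Vh
  P3: Qp <- Hd <- Tm -> Vh
  P4: Qp <- Hd -> Vh
  P5: Qp <- Fl <- Tm -> Hd -> Vh
  P6: Qp <- Fl <- Tm -> Vh
Condition 1 (no descendant of Qp in the set): holds — descendants of Qp are {Vh}; none are in {Hd, Tm}.
Condition 2 (every backdoor path blocked by {Hd, Tm}):
  P1: blocked at fork node Tm ∈ conditioning set.
  P2: blocked at fork node Tm ∈ conditioning set.
  P3: blocked at chain node Hd ∈ conditioning set.
  P4: blocked at fork node Hd ∈ conditioning set.
  P5: blocked at fork node Tm ∈ conditioning set.
  P6: blocked at fork node Tm ∈ conditioning set.
{Hd, Tm} satisfies the backdoor criterion.

Yes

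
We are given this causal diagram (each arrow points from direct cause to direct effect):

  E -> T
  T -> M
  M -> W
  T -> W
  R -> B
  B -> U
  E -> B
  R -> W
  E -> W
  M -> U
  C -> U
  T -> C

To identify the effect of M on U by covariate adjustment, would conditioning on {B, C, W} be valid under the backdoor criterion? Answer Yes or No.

No

Backdoor paths from M to U (paths whose first edge points into M):
  P1: M <- T <- E -> B -> U
  P2: M <- T <- E -> W <- R -> B -> U
  P3: M <- T -> C -> U
  P4: M <- T -> W <- E -> B -> U
  P5: M <- T -> W <- R -> B -> U
Condition 1 (no descendant of M in the set): FAILS — W is a descendant of M.
Condition 2 (every backdoor path blocked by {B, C, W}):
  P1: blocked at chain node B ∈ conditioning set.
  P2: blocked at chain node B ∈ conditioning set.
  P3: blocked at chain node C ∈ conditioning set.
  P4: blocked at chain node B ∈ conditioning set.
  P5: blocked at chain node B ∈ conditioning set.
{B, C, W} does not satisfy the backdoor criterion.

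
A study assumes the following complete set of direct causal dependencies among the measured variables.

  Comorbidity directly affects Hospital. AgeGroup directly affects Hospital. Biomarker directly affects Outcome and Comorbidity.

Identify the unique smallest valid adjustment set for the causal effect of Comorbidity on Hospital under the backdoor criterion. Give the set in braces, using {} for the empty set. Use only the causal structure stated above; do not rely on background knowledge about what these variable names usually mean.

{}

Variables eligible for adjustment (non-descendants of Comorbidity, excluding Comorbidity and Hospital): {AgeGroup, Biomarker, Outcome}.
Backdoor paths from Comorbidity to Hospital:
  (none)
With no backdoor paths the empty set already satisfies the criterion, and it is trivially minimal.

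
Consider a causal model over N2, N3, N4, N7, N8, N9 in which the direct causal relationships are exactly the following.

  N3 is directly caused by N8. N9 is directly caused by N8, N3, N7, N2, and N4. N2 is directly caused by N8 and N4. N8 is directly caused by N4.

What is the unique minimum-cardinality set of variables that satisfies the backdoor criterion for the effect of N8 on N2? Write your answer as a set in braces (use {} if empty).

Variables eligible for adjustment (non-descendants of N8, excluding N8 and N2): {N4, N7}.
Backdoor paths from N8 to N2:
  P1: N8 <- N4 -> N2
  P2: N8 <- N4 -> N9 <- N2
The empty set is not sufficient: P1 (N8 <- N4 -> N2) has no collider blocking it and no conditioned non-collider, so it is open.
Try {N4}:
  P1: blocked at fork node N4 ∈ conditioning set.
  P2: blocked at fork node N4 ∈ conditioning set.
{N4} contains no descendant of N8 and blocks every backdoor path.
No other singleton works — e.g. {N7} leaves P1 open — so {N4} is the unique smallest valid adjustment set.

{N4}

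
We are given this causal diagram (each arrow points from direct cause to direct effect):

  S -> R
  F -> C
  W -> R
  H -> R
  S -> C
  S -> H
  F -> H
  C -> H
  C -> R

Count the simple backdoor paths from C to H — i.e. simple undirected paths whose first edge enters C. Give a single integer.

A backdoor path from C to H is any simple undirected path whose first edge points into C (i.e. leaves C via a parent).
Parents of C: {F, S}.
Enumerating:
  P1: C <- S -> H
  P2: C <- S -> R <- H
  P3: C <- F -> H
That exhausts the simple backdoor paths. Count: 3.

3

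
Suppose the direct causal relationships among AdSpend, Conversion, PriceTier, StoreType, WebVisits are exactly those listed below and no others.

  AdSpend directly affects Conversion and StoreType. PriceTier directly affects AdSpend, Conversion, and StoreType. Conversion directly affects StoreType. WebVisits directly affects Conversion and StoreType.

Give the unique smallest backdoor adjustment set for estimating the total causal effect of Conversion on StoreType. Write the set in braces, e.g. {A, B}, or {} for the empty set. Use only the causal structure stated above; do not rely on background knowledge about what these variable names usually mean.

Variables eligible for adjustment (non-descendants of Conversion, excluding Conversion and StoreType): {AdSpend, PriceTier, WebVisits}.
Backdoor paths from Conversion to StoreType:
  P1: Conversion <- WebVisits -> StoreType
  P2: Conversion <- PriceTier -> AdSpend -> StoreType
  P3: Conversion <- PriceTier -> StoreType
  P4: Conversion <- AdSpend <- PriceTier -> StoreType
  P5: Conversion <- AdSpend -> StoreType
The empty set is not sufficient: P1 (Conversion <- WebVisits -> StoreType) has no collider blocking it and no conditioned non-collider, so it is open.
Try {AdSpend, PriceTier, WebVisits}:
  P1: blocked at fork node WebVisits ∈ conditioning set.
  P2: blocked at fork node PriceTier ∈ conditioning set.
  P3: blocked at fork node PriceTier ∈ conditioning set.
  P4: blocked at chain node AdSpend ∈ conditioning set.
  P5: blocked at fork node AdSpend ∈ conditioning set.
{AdSpend, PriceTier, WebVisits} contains no descendant of Conversion and blocks every backdoor path.
Every element of {AdSpend, PriceTier, WebVisits} is needed (dropping AdSpend leaves P5 open; dropping PriceTier leaves P3 open; dropping WebVisits leaves P1 open), so no proper subset is valid.
Among all size-3 subsets of the eligible variables, only {AdSpend, PriceTier, WebVisits} blocks every backdoor path, so it is the unique smallest valid adjustment set.

{AdSpend, PriceTier, WebVisits}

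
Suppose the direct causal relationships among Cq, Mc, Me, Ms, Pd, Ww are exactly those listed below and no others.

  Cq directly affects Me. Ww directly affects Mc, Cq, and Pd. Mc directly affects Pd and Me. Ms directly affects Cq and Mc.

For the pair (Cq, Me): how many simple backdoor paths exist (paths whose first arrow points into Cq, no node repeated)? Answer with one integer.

3

A backdoor path from Cq to Me is any simple undirected path whose first edge points into Cq (i.e. leaves Cq via a parent).
Parents of Cq: {Ms, Ww}.
Enumerating:
  P1: Cq <- Ww -> Mc -> Me
  P2: Cq <- Ww -> Pd <- Mc -> Me
  P3: Cq <- Ms -> Mc -> Me
That exhausts the simple backdoor paths. Count: 3.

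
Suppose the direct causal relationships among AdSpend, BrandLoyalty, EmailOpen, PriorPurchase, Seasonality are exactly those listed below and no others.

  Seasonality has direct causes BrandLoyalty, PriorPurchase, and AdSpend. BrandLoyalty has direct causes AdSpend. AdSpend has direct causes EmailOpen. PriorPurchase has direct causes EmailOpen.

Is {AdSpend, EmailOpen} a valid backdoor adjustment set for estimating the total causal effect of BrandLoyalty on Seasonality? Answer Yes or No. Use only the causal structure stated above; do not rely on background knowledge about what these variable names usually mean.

Backdoor paths from BrandLoyalty to Seasonality (paths whose first edge points into BrandLoyalty):
  P1: BrandLoyalty <- AdSpend <- EmailOpen -> PriorPurchase -> Seasonality
  P2: BrandLoyalty <- AdSpend -> Seasonality
Condition 1 (no descendant of BrandLoyalty in the set): holds — descendants of BrandLoyalty are {Seasonality}; none are in {AdSpend, EmailOpen}.
Condition 2 (every backdoor path blocked by {AdSpend, EmailOpen}):
  P1: blocked at chain node AdSpend ∈ conditioning set.
  P2: blocked at fork node AdSpend ∈ conditioning set.
{AdSpend, EmailOpen} satisfies the backdoor criterion.

Yes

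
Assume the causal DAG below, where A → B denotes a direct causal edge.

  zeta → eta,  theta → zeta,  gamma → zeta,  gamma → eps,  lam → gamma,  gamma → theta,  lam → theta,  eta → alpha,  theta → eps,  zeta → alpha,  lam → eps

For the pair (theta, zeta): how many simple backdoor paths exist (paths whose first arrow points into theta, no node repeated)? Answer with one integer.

A backdoor path from theta to zeta is any simple undirected path whose first edge points into theta (i.e. leaves theta via a parent).
Parents of theta: {gamma, lam}.
Enumerating:
  P1: theta <- lam -> gamma -> zeta
  P2: theta <- lam -> eps <- gamma -> zeta
  P3: theta <- gamma -> zeta
That exhausts the simple backdoor paths. Count: 3.

3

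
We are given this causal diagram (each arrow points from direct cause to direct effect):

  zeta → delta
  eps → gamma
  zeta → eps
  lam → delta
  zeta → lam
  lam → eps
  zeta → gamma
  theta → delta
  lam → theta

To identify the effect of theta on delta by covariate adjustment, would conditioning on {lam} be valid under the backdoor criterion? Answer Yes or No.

Backdoor paths from theta to delta (paths whose first edge points into theta):
  P1: theta <- lam <- zeta -> delta
  P2: theta <- lam -> eps <- zeta -> delta
  P3: theta <- lam -> eps -> gamma <- zeta -> delta
  P4: theta <- lam -> delta
Condition 1 (no descendant of theta in the set): holds — descendants of theta are {delta}; none are in {lam}.
Condition 2 (every backdoor path blocked by {lam}):
  P1: blocked at chain node lam ∈ conditioning set.
  P2: blocked at fork node lam ∈ conditioning set.
  P3: blocked at fork node lam ∈ conditioning set.
  P4: blocked at fork node lam ∈ conditioning set.
{lam} satisfies the backdoor criterion.

Yes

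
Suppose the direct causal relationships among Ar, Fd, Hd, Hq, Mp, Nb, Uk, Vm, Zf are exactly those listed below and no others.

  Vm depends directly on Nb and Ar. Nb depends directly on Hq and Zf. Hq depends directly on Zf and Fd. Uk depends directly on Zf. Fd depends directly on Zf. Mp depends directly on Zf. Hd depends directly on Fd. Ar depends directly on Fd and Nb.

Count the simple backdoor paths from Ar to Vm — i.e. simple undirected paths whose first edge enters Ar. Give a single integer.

A backdoor path from Ar to Vm is any simple undirected path whose first edge points into Ar (i.e. leaves Ar via a parent).
Parents of Ar: {Fd, Nb}.
Enumerating:
  P1: Ar <- Fd <- Zf -> Hq -> Nb -> Vm
  P2: Ar <- Fd <- Zf -> Nb -> Vm
  P3: Ar <- Fd -> Hq <- Zf -> Nb -> Vm
  P4: Ar <- Fd -> Hq -> Nb -> Vm
  P5: Ar <- Nb -> Vm
That exhausts the simple backdoor paths. Count: 5.

5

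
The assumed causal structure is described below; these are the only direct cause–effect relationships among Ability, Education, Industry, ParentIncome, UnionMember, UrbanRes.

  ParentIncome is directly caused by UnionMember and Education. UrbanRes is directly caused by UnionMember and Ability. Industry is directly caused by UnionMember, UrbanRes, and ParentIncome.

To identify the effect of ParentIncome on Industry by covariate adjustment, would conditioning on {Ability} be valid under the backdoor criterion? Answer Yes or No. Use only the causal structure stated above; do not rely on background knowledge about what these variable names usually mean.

Backdoor paths from ParentIncome to Industry (paths whose first edge points into ParentIncome):
  P1: ParentIncome <- UnionMember -> UrbanRes -> Industry
  P2: ParentIncome <- UnionMember -> Industry
Condition 1 (no descendant of ParentIncome in the set): holds — descendants of ParentIncome are {Industry}; none are in {Ability}.
Condition 2 (every backdoor path blocked by {Ability}):
  P1: open — no interior node is in the conditioning set.
  P2: open — no interior node is in the conditioning set.
{Ability} does not satisfy the backdoor criterion.

No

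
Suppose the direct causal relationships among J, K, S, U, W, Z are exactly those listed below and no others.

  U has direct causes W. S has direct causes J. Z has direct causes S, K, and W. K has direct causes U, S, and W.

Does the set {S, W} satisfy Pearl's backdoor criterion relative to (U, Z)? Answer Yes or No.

Yes

Backdoor paths from U to Z (paths whose first edge points into U):
  P1: U <- W -> K <- S -> Z
  P2: U <- W -> K -> Z
  P3: U <- W -> Z
Condition 1 (no descendant of U in the set): holds — descendants of U are {K, Z}; none are in {S, W}.
Condition 2 (every backdoor path blocked by {S, W}):
  P1: blocked at fork node W ∈ conditioning set.
  P2: blocked at fork node W ∈ conditioning set.
  P3: blocked at fork node W ∈ conditioning set.
{S, W} satisfies the backdoor criterion.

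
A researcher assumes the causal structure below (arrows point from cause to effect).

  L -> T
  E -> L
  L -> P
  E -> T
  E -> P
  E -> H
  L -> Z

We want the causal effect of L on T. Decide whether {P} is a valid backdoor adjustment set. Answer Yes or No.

Backdoor paths from L to T (paths whose first edge points into L):
  P1: L <- E -> T
Condition 1 (no descendant of L in the set): FAILS — P is a descendant of L.
Condition 2 (every backdoor path blocked by {P}):
  P1: open — no interior node is in the conditioning set.
{P} does not satisfy the backdoor criterion.

No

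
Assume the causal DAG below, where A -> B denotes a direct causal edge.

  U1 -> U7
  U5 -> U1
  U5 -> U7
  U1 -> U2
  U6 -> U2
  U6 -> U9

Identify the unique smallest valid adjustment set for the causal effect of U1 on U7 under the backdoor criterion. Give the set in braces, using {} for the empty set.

Variables eligible for adjustment (non-descendants of U1, excluding U1 and U7): {U5, U6, U9}.
Backdoor paths from U1 to U7:
  P1: U1 <- U5 -> U7
The empty set is not sufficient: P1 (U1 <- U5 -> U7) has no collider blocking it and no conditioned non-collider, so it is open.
Try {U5}:
  P1: blocked at fork node U5 ∈ conditioning set.
{U5} contains no descendant of U1 and blocks every backdoor path.
No other singleton works — e.g. {U6} leaves P1 open — so {U5} is the unique smallest valid adjustment set.

{U5}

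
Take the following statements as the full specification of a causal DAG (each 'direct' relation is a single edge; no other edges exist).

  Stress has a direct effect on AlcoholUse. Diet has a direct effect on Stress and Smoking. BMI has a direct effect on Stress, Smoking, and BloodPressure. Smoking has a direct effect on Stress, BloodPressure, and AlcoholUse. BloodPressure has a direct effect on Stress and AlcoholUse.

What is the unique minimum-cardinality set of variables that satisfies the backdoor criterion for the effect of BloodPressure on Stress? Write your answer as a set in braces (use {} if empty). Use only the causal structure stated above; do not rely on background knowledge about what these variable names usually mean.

Variables eligible for adjustment (non-descendants of BloodPressure, excluding BloodPressure and Stress): {BMI, Diet, Smoking}.
Backdoor paths from BloodPressure to Stress:
  P1: BloodPressure <- BMI -> Smoking <- Diet -> Stress
  P2: BloodPressure <- BMI -> Smoking -> Stress
  P3: BloodPressure <- BMI -> Smoking -> AlcoholUse <- Stress
  P4: BloodPressure <- BMI -> Stress
  P5: BloodPressure <- Smoking <- Diet -> Stress
  P6: BloodPressure <- Smoking <- BMI -> Stress
  P7: BloodPressure <- Smoking -> Stress
  P8: BloodPressure <- Smoking -> AlcoholUse <- Stress
The empty set is not sufficient: P2 (BloodPressure <- BMI -> Smoking -> Stress) has no collider blocking it and no conditioned non-collider, so it is open.
Try {BMI, Smoking}:
  P1: blocked at fork node BMI ∈ conditioning set.
  P2: blocked at fork node BMI ∈ conditioning set.
  P3: blocked at fork node BMI ∈ conditioning set.
  P4: blocked at fork node BMI ∈ conditioning set.
  P5: blocked at chain node Smoking ∈ conditioning set.
  P6: blocked at chain node Smoking ∈ conditioning set.
  P7: blocked at fork node Smoking ∈ conditioning set.
  P8: blocked at fork node Smoking ∈ conditioning set.
{BMI, Smoking} contains no descendant of BloodPressure and blocks every backdoor path.
Every element of {BMI, Smoking} is needed (dropping BMI leaves P1 open; dropping Smoking leaves P5 open), so no proper subset is valid.
Among all size-2 subsets of the eligible variables, only {BMI, Smoking} blocks every backdoor path, so it is the unique smallest valid adjustment set.

{BMI, Smoking}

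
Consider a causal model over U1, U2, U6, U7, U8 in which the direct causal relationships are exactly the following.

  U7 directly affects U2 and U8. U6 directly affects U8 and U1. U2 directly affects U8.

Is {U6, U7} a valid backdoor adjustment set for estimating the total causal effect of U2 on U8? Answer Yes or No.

Backdoor paths from U2 to U8 (paths whose first edge points into U2):
  P1: U2 <- U7 -> U8
Condition 1 (no descendant of U2 in the set): holds — descendants of U2 are {U8}; none are in {U6, U7}.
Condition 2 (every backdoor path blocked by {U6, U7}):
  P1: blocked at fork node U7 ∈ conditioning set.
{U6, U7} satisfies the backdoor criterion.

Yes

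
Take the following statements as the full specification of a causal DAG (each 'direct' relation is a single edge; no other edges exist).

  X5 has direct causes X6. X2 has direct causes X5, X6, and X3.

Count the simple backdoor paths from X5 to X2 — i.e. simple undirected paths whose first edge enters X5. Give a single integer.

A backdoor path from X5 to X2 is any simple undirected path whose first edge points into X5 (i.e. leaves X5 via a parent).
Parents of X5: {X6}.
Enumerating:
  P1: X5 <- X6 -> X2
That exhausts the simple backdoor paths. Count: 1.

1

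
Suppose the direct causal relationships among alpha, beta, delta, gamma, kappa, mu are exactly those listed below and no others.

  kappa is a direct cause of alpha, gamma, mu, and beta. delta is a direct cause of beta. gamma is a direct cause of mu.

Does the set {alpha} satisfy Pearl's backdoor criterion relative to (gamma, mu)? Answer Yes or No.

No

Backdoor paths from gamma to mu (paths whose first edge points into gamma):
  P1: gamma <- kappa -> mu
Condition 1 (no descendant of gamma in the set): holds — descendants of gamma are {mu}; none are in {alpha}.
Condition 2 (every backdoor path blocked by {alpha}):
  P1: open — no interior node is in the conditioning set.
{alpha} does not satisfy the backdoor criterion.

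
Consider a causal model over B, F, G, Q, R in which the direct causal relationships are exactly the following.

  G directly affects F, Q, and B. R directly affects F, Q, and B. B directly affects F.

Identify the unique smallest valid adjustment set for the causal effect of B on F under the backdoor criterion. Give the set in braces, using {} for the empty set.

{G, R}

Variables eligible for adjustment (non-descendants of B, excluding B and F): {G, Q, R}.
Backdoor paths from B to F:
  P1: B <- R -> Q <- G -> F
  P2: B <- R -> F
  P3: B <- G -> Q <- R -> F
  P4: B <- G -> F
The empty set is not sufficient: P2 (B <- R -> F) has no collider blocking it and no conditioned non-collider, so it is open.
Try {G, R}:
  P1: blocked at fork node R ∈ conditioning set.
  P2: blocked at fork node R ∈ conditioning set.
  P3: blocked at fork node G ∈ conditioning set.
  P4: blocked at fork node G ∈ conditioning set.
{G, R} contains no descendant of B and blocks every backdoor path.
Every element of {G, R} is needed (dropping G leaves P4 open; dropping R leaves P2 open), so no proper subset is valid.
Among all size-2 subsets of the eligible variables, only {G, R} blocks every backdoor path, so it is the unique smallest valid adjustment set.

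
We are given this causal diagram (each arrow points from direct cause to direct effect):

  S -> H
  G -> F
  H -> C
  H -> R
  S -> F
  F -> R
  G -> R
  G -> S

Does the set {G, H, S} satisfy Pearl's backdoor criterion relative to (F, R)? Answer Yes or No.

Yes

Backdoor paths from F to R (paths whose first edge points into F):
  P1: F <- G -> S -> H -> R
  P2: F <- G -> R
  P3: F <- S <- G -> R
  P4: F <- S -> H -> R
Condition 1 (no descendant of F in the set): holds — descendants of F are {R}; none are in {G, H, S}.
Condition 2 (every backdoor path blocked by {G, H, S}):
  P1: blocked at fork node G ∈ conditioning set.
  P2: blocked at fork node G ∈ conditioning set.
  P3: blocked at chain node S ∈ conditioning set.
  P4: blocked at fork node S ∈ conditioning set.
{G, H, S} satisfies the backdoor criterion.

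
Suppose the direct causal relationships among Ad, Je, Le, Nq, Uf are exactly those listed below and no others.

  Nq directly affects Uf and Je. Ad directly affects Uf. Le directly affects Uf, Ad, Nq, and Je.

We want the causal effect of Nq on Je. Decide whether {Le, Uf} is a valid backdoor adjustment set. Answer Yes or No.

No

Backdoor paths from Nq to Je (paths whose first edge points into Nq):
  P1: Nq <- Le -> Je
Condition 1 (no descendant of Nq in the set): FAILS — Uf is a descendant of Nq.
Condition 2 (every backdoor path blocked by {Le, Uf}):
  P1: blocked at fork node Le ∈ conditioning set.
{Le, Uf} does not satisfy the backdoor criterion.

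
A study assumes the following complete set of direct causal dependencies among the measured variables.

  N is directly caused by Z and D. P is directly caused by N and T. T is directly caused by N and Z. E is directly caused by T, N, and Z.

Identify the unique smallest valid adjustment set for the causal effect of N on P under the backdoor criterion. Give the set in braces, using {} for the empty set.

Variables eligible for adjustment (non-descendants of N, excluding N and P): {D, Z}.
Backdoor paths from N to P:
  P1: N <- Z -> T -> P
  P2: N <- Z -> E <- T -> P
The empty set is not sufficient: P1 (N <- Z -> T -> P) has no collider blocking it and no conditioned non-collider, so it is open.
Try {Z}:
  P1: blocked at fork node Z ∈ conditioning set.
  P2: blocked at fork node Z ∈ conditioning set.
{Z} contains no descendant of N and blocks every backdoor path.
No other singleton works — e.g. {D} leaves P1 open — so {Z} is the unique smallest valid adjustment set.

{Z}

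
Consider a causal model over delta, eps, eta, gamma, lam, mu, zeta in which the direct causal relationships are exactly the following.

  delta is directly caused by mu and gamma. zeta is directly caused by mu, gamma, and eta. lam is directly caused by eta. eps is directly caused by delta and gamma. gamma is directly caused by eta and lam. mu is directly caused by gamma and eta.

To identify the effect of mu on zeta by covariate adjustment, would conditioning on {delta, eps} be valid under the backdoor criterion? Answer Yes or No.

Backdoor paths from mu to zeta (paths whose first edge points into mu):
  P1: mu <- eta -> lam -> gamma -> zeta
  P2: mu <- eta -> gamma -> zeta
  P3: mu <- eta -> zeta
  P4: mu <- gamma <- eta -> zeta
  P5: mu <- gamma <- lam <- eta -> zeta
  P6: mu <- gamma -> zeta
Condition 1 (no descendant of mu in the set): FAILS — delta and eps are descendants of mu.
Condition 2 (every backdoor path blocked by {delta, eps}):
  P1: open — no interior node is in the conditioning set.
  P2: open — no interior node is in the conditioning set.
  P3: open — no interior node is in the conditioning set.
  P4: open — no interior node is in the conditioning set.
  P5: open — no interior node is in the conditioning set.
  P6: open — no interior node is in the conditioning set.
{delta, eps} does not satisfy the backdoor criterion.

No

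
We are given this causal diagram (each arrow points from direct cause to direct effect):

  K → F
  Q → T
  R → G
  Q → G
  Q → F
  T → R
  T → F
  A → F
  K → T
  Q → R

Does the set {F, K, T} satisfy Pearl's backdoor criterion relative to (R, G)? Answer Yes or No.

No

Backdoor paths from R to G (paths whose first edge points into R):
  P1: R <- Q -> G
  P2: R <- T <- K -> F <- Q -> G
  P3: R <- T <- Q -> G
  P4: R <- T -> F <- Q -> G
Condition 1 (no descendant of R in the set): holds — descendants of R are {G}; none are in {F, K, T}.
Condition 2 (every backdoor path blocked by {F, K, T}):
  P1: open — no interior node is in the conditioning set.
  P2: blocked at chain node T ∈ conditioning set.
  P3: blocked at chain node T ∈ conditioning set.
  P4: blocked at fork node T ∈ conditioning set.
{F, K, T} does not satisfy the backdoor criterion.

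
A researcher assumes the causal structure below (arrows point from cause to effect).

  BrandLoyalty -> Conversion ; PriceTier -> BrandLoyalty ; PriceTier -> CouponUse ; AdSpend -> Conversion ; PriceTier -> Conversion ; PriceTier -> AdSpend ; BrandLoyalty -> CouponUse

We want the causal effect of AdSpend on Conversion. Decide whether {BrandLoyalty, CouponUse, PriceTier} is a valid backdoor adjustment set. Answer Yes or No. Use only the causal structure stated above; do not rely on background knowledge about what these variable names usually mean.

Backdoor paths from AdSpend to Conversion (paths whose first edge points into AdSpend):
  P1: AdSpend <- PriceTier -> BrandLoyalty -> Conversion
  P2: AdSpend <- PriceTier -> CouponUse <- BrandLoyalty -> Conversion
  P3: AdSpend <- PriceTier -> Conversion
Condition 1 (no descendant of AdSpend in the set): holds — descendants of AdSpend are {Conversion}; none are in {BrandLoyalty, CouponUse, PriceTier}.
Condition 2 (every backdoor path blocked by {BrandLoyalty, CouponUse, PriceTier}):
  P1: blocked at fork node PriceTier ∈ conditioning set.
  P2: blocked at fork node PriceTier ∈ conditioning set.
  P3: blocked at fork node PriceTier ∈ conditioning set.
{BrandLoyalty, CouponUse, PriceTier} satisfies the backdoor criterion.

Yes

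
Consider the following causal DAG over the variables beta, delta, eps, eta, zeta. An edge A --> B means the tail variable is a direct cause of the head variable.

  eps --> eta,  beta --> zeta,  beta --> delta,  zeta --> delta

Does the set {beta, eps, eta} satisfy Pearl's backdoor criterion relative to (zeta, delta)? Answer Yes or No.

Backdoor paths from zeta to delta (paths whose first edge points into zeta):
  P1: zeta <- beta -> delta
Condition 1 (no descendant of zeta in the set): holds — descendants of zeta are {delta}; none are in {beta, eps, eta}.
Condition 2 (every backdoor path blocked by {beta, eps, eta}):
  P1: blocked at fork node beta ∈ conditioning set.
{beta, eps, eta} satisfies the backdoor criterion.

Yes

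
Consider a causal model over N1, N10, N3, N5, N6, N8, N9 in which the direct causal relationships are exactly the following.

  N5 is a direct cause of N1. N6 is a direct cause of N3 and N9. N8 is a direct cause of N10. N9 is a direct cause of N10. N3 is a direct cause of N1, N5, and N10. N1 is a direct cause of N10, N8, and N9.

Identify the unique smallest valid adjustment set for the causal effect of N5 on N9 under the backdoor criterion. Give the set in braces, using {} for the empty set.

Variables eligible for adjustment (non-descendants of N5, excluding N5 and N9): {N3, N6}.
Backdoor paths from N5 to N9:
  P1: N5 <- N3 <- N6 -> N9
  P2: N5 <- N3 -> N1 -> N9
  P3: N5 <- N3 -> N1 -> N8 -> N10 <- N9
  P4: N5 <- N3 -> N1 -> N10 <- N9
  P5: N5 <- N3 -> N10 <- N1 -> N9
  P6: N5 <- N3 -> N10 <- N9
  P7: N5 <- N3 -> N10 <- N8 <- N1 -> N9
The empty set is not sufficient: P1 (N5 <- N3 <- N6 -> N9) has no collider blocking it and no conditioned non-collider, so it is open.
Try {N3}:
  P1: blocked at chain node N3 ∈ conditioning set.
  P2: blocked at fork node N3 ∈ conditioning set.
  P3: blocked at fork node N3 ∈ conditioning set.
  P4: blocked at fork node N3 ∈ conditioning set.
  P5: blocked at fork node N3 ∈ conditioning set.
  P6: blocked at fork node N3 ∈ conditioning set.
  P7: blocked at fork node N3 ∈ conditioning set.
{N3} contains no descendant of N5 and blocks every backdoor path.
No other singleton works — e.g. {N6} leaves P2 open — so {N3} is the unique smallest valid adjustment set.

{N3}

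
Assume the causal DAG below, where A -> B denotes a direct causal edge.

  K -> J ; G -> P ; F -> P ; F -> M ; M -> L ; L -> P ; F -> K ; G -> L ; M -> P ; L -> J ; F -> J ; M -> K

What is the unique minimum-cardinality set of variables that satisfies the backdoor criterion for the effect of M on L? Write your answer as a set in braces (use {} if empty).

Variables eligible for adjustment (non-descendants of M, excluding M and L): {F, G}.
Backdoor paths from M to L:
  P1: M <- F -> K -> J <- L
  P2: M <- F -> J <- L
  P3: M <- F -> P <- G -> L
  P4: M <- F -> P <- L
Each backdoor path contains an unconditioned collider, so every path is already blocked with the empty conditioning set:
  P1: blocked at collider J (neither it nor any descendant is in the conditioning set).
  P2: blocked at collider J (neither it nor any descendant is in the conditioning set).
  P3: blocked at collider P (neither it nor any descendant is in the conditioning set).
  P4: blocked at collider P (neither it nor any descendant is in the conditioning set).
The empty set is therefore the unique smallest valid set.

{}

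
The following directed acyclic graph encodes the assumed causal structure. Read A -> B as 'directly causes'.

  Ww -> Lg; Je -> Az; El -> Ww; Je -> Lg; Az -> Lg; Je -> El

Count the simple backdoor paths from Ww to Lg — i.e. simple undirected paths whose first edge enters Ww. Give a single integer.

2

A backdoor path from Ww to Lg is any simple undirected path whose first edge points into Ww (i.e. leaves Ww via a parent).
Parents of Ww: {El}.
Enumerating:
  P1: Ww <- El <- Je -> Az -> Lg
  P2: Ww <- El <- Je -> Lg
That exhausts the simple backdoor paths. Count: 2.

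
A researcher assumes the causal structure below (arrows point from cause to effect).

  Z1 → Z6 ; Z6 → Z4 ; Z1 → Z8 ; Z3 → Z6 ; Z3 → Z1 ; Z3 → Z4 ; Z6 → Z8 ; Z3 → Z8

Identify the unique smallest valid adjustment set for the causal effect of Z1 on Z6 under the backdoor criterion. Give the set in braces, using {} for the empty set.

{Z3}

Variables eligible for adjustment (non-descendants of Z1, excluding Z1 and Z6): {Z3}.
Backdoor paths from Z1 to Z6:
  P1: Z1 <- Z3 -> Z6
  P2: Z1 <- Z3 -> Z8 <- Z6
  P3: Z1 <- Z3 -> Z4 <- Z6
The empty set is not sufficient: P1 (Z1 <- Z3 -> Z6) has no collider blocking it and no conditioned non-collider, so it is open.
Try {Z3}:
  P1: blocked at fork node Z3 ∈ conditioning set.
  P2: blocked at fork node Z3 ∈ conditioning set.
  P3: blocked at fork node Z3 ∈ conditioning set.
{Z3} contains no descendant of Z1 and blocks every backdoor path.
{Z3} is the unique smallest valid adjustment set.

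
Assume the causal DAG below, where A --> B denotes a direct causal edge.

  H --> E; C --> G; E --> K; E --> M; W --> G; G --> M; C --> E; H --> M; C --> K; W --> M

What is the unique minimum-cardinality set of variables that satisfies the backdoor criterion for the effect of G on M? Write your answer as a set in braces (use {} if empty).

Variables eligible for adjustment (non-descendants of G, excluding G and M): {C, E, H, K, W}.
Backdoor paths from G to M:
  P1: G <- C -> E <- H -> M
  P2: G <- C -> E -> M
  P3: G <- C -> K <- E <- H -> M
  P4: G <- C -> K <- E -> M
  P5: G <- W -> M
The empty set is not sufficient: P2 (G <- C -> E -> M) has no collider blocking it and no conditioned non-collider, so it is open.
Try {C, W}:
  P1: blocked at fork node C ∈ conditioning set.
  P2: blocked at fork node C ∈ conditioning set.
  P3: blocked at fork node C ∈ conditioning set.
  P4: blocked at fork node C ∈ conditioning set.
  P5: blocked at fork node W ∈ conditioning set.
{C, W} contains no descendant of G and blocks every backdoor path.
Every element of {C, W} is needed (dropping C leaves P2 open; dropping W leaves P5 open), so no proper subset is valid.
Among all size-2 subsets of the eligible variables, only {C, W} blocks every backdoor path, so it is the unique smallest valid adjustment set.

{C, W}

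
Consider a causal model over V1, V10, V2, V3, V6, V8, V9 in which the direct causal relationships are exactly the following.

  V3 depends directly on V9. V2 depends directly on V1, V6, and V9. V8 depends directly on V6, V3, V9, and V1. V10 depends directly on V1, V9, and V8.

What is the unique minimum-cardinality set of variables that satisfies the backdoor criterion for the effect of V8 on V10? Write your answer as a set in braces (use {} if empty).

Variables eligible for adjustment (non-descendants of V8, excluding V8 and V10): {V1, V2, V3, V6, V9}.
Backdoor paths from V8 to V10:
  P1: V8 <- V1 -> V10
  P2: V8 <- V1 -> V2 <- V9 -> V10
  P3: V8 <- V9 -> V10
  P4: V8 <- V9 -> V2 <- V1 -> V10
  P5: V8 <- V6 -> V2 <- V1 -> V10
  P6: V8 <- V6 -> V2 <- V9 -> V10
  P7: V8 <- V3 <- V9 -> V10
  P8: V8 <- V3 <- V9 -> V2 <- V1 -> V10
The empty set is not sufficient: P1 (V8 <- V1 -> V10) has no collider blocking it and no conditioned non-collider, so it is open.
Try {V1, V9}:
  P1: blocked at fork node V1 ∈ conditioning set.
  P2: blocked at fork node V1 ∈ conditioning set.
  P3: blocked at fork node V9 ∈ conditioning set.
  P4: blocked at fork node V9 ∈ conditioning set.
  P5: blocked at collider V2 (neither it nor any descendant is in the conditioning set).
  P6: blocked at collider V2 (neither it nor any descendant is in the conditioning set).
  P7: blocked at fork node V9 ∈ conditioning set.
  P8: blocked at fork node V9 ∈ conditioning set.
{V1, V9} contains no descendant of V8 and blocks every backdoor path.
Every element of {V1, V9} is needed (dropping V1 leaves P1 open; dropping V9 leaves P3 open), so no proper subset is valid.
Among all size-2 subsets of the eligible variables, only {V1, V9} blocks every backdoor path, so it is the unique smallest valid adjustment set.

{V1, V9}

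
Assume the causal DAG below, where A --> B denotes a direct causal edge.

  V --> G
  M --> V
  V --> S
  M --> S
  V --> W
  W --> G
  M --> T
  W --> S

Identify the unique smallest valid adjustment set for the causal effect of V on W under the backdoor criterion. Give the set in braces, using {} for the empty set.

Variables eligible for adjustment (non-descendants of V, excluding V and W): {M, T}.
Backdoor paths from V to W:
  P1: V <- M -> S <- W
Each backdoor path contains an unconditioned collider, so every path is already blocked with the empty conditioning set:
  P1: blocked at collider S (neither it nor any descendant is in the conditioning set).
The empty set is therefore the unique smallest valid set.

{}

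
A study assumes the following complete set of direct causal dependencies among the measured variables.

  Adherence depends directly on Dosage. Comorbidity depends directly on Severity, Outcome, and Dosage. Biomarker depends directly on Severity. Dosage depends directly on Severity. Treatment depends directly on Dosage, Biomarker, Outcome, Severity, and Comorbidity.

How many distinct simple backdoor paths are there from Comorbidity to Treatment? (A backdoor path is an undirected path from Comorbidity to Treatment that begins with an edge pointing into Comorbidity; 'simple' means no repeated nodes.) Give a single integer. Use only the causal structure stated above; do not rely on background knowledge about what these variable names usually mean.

A backdoor path from Comorbidity to Treatment is any simple undirected path whose first edge points into Comorbidity (i.e. leaves Comorbidity via a parent).
Parents of Comorbidity: {Dosage, Outcome, Severity}.
Enumerating:
  P1: Comorbidity <- Outcome -> Treatment
  P2: Comorbidity <- Severity -> Dosage -> Treatment
  P3: Comorbidity <- Severity -> Biomarker -> Treatment
  P4: Comorbidity <- Severity -> Treatment
  P5: Comorbidity <- Dosage <- Severity -> Biomarker -> Treatment
  P6: Comorbidity <- Dosage <- Severity -> Treatment
  P7: Comorbidity <- Dosage -> Treatment
That exhausts the simple backdoor paths. Count: 7.

7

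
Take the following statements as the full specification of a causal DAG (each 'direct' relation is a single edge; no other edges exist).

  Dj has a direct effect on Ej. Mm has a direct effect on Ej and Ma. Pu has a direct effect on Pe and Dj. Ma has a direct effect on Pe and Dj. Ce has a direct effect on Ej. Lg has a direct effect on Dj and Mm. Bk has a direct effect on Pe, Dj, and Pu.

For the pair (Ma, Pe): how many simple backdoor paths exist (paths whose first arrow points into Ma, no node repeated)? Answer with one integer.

8

A backdoor path from Ma to Pe is any simple undirected path whose first edge points into Ma (i.e. leaves Ma via a parent).
Parents of Ma: {Mm}.
Enumerating:
  P1: Ma <- Mm <- Lg -> Dj <- Bk -> Pu -> Pe
  P2: Ma <- Mm <- Lg -> Dj <- Bk -> Pe
  P3: Ma <- Mm <- Lg -> Dj <- Pu <- Bk -> Pe
  P4: Ma <- Mm <- Lg -> Dj <- Pu -> Pe
  P5: Ma <- Mm -> Ej <- Dj <- Bk -> Pu -> Pe
  P6: Ma <- Mm -> Ej <- Dj <- Bk -> Pe
  P7: Ma <- Mm -> Ej <- Dj <- Pu <- Bk -> Pe
  P8: Ma <- Mm -> Ej <- Dj <- Pu -> Pe
That exhausts the simple backdoor paths. Count: 8.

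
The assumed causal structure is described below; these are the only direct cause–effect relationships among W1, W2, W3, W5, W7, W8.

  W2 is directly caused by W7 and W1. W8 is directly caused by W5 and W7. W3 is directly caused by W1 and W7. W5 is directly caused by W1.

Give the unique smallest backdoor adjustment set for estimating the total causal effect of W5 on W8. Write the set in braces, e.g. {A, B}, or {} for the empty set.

Variables eligible for adjustment (non-descendants of W5, excluding W5 and W8): {W1, W2, W3, W7}.
Backdoor paths from W5 to W8:
  P1: W5 <- W1 -> W3 <- W7 -> W8
  P2: W5 <- W1 -> W2 <- W7 -> W8
Each backdoor path contains an unconditioned collider, so every path is already blocked with the empty conditioning set:
  P1: blocked at collider W3 (neither it nor any descendant is in the conditioning set).
  P2: blocked at collider W2 (neither it nor any descendant is in the conditioning set).
The empty set is therefore the unique smallest valid set.

{}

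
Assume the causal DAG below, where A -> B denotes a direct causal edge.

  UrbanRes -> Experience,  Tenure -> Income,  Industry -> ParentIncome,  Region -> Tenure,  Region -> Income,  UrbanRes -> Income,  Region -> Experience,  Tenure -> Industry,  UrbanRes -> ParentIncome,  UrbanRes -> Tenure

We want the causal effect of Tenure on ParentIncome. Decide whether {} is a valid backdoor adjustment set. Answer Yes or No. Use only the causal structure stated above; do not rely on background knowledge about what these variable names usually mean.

No

Backdoor paths from Tenure to ParentIncome (paths whose first edge points into Tenure):
  P1: Tenure <- UrbanRes -> ParentIncome
  P2: Tenure <- Region -> Experience <- UrbanRes -> ParentIncome
  P3: Tenure <- Region -> Income <- UrbanRes -> ParentIncome
Condition 1 (no descendant of Tenure in the set): holds — descendants of Tenure are {Income, Industry, ParentIncome}; none are in {}.
Condition 2 (every backdoor path blocked by {}):
  P1: open — no interior node is in the conditioning set.
  P2: blocked at collider Experience (neither it nor any descendant is in the conditioning set).
  P3: blocked at collider Income (neither it nor any descendant is in the conditioning set).
{} does not satisfy the backdoor criterion.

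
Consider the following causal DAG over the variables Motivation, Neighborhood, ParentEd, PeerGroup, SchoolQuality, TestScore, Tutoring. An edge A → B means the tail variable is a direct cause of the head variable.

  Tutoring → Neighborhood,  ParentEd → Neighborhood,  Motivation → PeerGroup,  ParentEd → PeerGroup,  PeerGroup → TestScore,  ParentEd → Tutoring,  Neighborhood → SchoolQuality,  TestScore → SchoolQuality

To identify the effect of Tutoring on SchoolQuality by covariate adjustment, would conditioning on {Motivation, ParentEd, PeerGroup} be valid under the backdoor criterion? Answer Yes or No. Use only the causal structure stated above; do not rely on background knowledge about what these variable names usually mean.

Yes

Backdoor paths from Tutoring to SchoolQuality (paths whose first edge points into Tutoring):
  P1: Tutoring <- ParentEd -> PeerGroup -> TestScore -> SchoolQuality
  P2: Tutoring <- ParentEd -> Neighborhood -> SchoolQuality
Condition 1 (no descendant of Tutoring in the set): holds — descendants of Tutoring are {Neighborhood, SchoolQuality}; none are in {Motivation, ParentEd, PeerGroup}.
Condition 2 (every backdoor path blocked by {Motivation, ParentEd, PeerGroup}):
  P1: blocked at fork node ParentEd ∈ conditioning set.
  P2: blocked at fork node ParentEd ∈ conditioning set.
{Motivation, ParentEd, PeerGroup} satisfies the backdoor criterion.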